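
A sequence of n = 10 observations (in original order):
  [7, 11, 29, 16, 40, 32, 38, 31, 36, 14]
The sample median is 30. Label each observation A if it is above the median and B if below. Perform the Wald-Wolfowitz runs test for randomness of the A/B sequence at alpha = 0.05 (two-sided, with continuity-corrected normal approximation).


Step 1: Compute median = 30; label A = above, B = below.
Labels in order: BBBBAAAAAB  (n_A = 5, n_B = 5)
Step 2: Count runs R = 3.
Step 3: Under H0 (random ordering), E[R] = 2*n_A*n_B/(n_A+n_B) + 1 = 2*5*5/10 + 1 = 6.0000.
        Var[R] = 2*n_A*n_B*(2*n_A*n_B - n_A - n_B) / ((n_A+n_B)^2 * (n_A+n_B-1)) = 2000/900 = 2.2222.
        SD[R] = 1.4907.
Step 4: Continuity-corrected z = (R + 0.5 - E[R]) / SD[R] = (3 + 0.5 - 6.0000) / 1.4907 = -1.6771.
Step 5: Two-sided p-value via normal approximation = 2*(1 - Phi(|z|)) = 0.093533.
Step 6: alpha = 0.05. fail to reject H0.

R = 3, z = -1.6771, p = 0.093533, fail to reject H0.


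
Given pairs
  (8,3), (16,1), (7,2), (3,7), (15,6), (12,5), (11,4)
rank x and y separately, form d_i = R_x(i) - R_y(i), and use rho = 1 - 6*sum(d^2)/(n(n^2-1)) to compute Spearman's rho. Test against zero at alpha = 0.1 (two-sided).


Step 1: Rank x and y separately (midranks; no ties here).
rank(x): 8->3, 16->7, 7->2, 3->1, 15->6, 12->5, 11->4
rank(y): 3->3, 1->1, 2->2, 7->7, 6->6, 5->5, 4->4
Step 2: d_i = R_x(i) - R_y(i); compute d_i^2.
  (3-3)^2=0, (7-1)^2=36, (2-2)^2=0, (1-7)^2=36, (6-6)^2=0, (5-5)^2=0, (4-4)^2=0
sum(d^2) = 72.
Step 3: rho = 1 - 6*72 / (7*(7^2 - 1)) = 1 - 432/336 = -0.285714.
Step 4: Under H0, t = rho * sqrt((n-2)/(1-rho^2)) = -0.6667 ~ t(5).
Step 5: Two-sided p-value from the t-distribution with 5 df = 0.534509.
Step 6: alpha = 0.1. fail to reject H0.

rho = -0.2857, p = 0.534509, fail to reject H0 at alpha = 0.1.


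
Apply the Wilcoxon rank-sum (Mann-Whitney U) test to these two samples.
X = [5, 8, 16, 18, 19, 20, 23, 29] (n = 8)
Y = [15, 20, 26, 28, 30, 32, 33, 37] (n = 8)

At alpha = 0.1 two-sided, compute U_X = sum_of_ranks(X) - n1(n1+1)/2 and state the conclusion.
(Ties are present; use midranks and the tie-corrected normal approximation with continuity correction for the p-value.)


Step 1: Combine and sort all 16 observations; assign midranks.
sorted (value, group): (5,X), (8,X), (15,Y), (16,X), (18,X), (19,X), (20,X), (20,Y), (23,X), (26,Y), (28,Y), (29,X), (30,Y), (32,Y), (33,Y), (37,Y)
ranks: 5->1, 8->2, 15->3, 16->4, 18->5, 19->6, 20->7.5, 20->7.5, 23->9, 26->10, 28->11, 29->12, 30->13, 32->14, 33->15, 37->16
Step 2: Rank sum for X: R1 = 1 + 2 + 4 + 5 + 6 + 7.5 + 9 + 12 = 46.5.
Step 3: U_X = R1 - n1(n1+1)/2 = 46.5 - 8*9/2 = 46.5 - 36 = 10.5.
       U_Y = n1*n2 - U_X = 64 - 10.5 = 53.5.
Step 4: Ties are present, so use the tie-corrected normal approximation (with continuity correction) for the p-value.
Step 5: p-value = 0.027310; compare to alpha = 0.1. reject H0.

U_X = 10.5, p = 0.027310, reject H0 at alpha = 0.1.


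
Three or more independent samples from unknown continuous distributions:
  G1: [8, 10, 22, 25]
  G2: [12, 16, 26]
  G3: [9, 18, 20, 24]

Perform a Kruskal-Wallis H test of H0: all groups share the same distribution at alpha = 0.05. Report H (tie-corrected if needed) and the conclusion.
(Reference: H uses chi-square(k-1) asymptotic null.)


Step 1: Combine all N = 11 observations and assign midranks.
sorted (value, group, rank): (8,G1,1), (9,G3,2), (10,G1,3), (12,G2,4), (16,G2,5), (18,G3,6), (20,G3,7), (22,G1,8), (24,G3,9), (25,G1,10), (26,G2,11)
Step 2: Sum ranks within each group.
R_1 = 22 (n_1 = 4)
R_2 = 20 (n_2 = 3)
R_3 = 24 (n_3 = 4)
Step 3: H = 12/(N(N+1)) * sum(R_i^2/n_i) - 3(N+1)
     = 12/(11*12) * (22^2/4 + 20^2/3 + 24^2/4) - 3*12
     = 0.090909 * 398.333 - 36
     = 0.212121.
Step 4: No ties, so H is used without correction.
Step 5: Under H0, H ~ chi^2(2); p-value = 0.899370.
Step 6: alpha = 0.05. fail to reject H0.

H = 0.2121, df = 2, p = 0.899370, fail to reject H0.


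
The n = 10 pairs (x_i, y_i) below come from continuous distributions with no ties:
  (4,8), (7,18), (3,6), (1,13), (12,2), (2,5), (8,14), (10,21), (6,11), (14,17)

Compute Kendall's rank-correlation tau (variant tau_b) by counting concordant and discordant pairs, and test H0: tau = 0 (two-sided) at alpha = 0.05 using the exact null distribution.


Step 1: Enumerate the 45 unordered pairs (i,j) with i<j and classify each by sign(x_j-x_i) * sign(y_j-y_i).
  (1,2):dx=+3,dy=+10->C; (1,3):dx=-1,dy=-2->C; (1,4):dx=-3,dy=+5->D; (1,5):dx=+8,dy=-6->D
  (1,6):dx=-2,dy=-3->C; (1,7):dx=+4,dy=+6->C; (1,8):dx=+6,dy=+13->C; (1,9):dx=+2,dy=+3->C
  (1,10):dx=+10,dy=+9->C; (2,3):dx=-4,dy=-12->C; (2,4):dx=-6,dy=-5->C; (2,5):dx=+5,dy=-16->D
  (2,6):dx=-5,dy=-13->C; (2,7):dx=+1,dy=-4->D; (2,8):dx=+3,dy=+3->C; (2,9):dx=-1,dy=-7->C
  (2,10):dx=+7,dy=-1->D; (3,4):dx=-2,dy=+7->D; (3,5):dx=+9,dy=-4->D; (3,6):dx=-1,dy=-1->C
  (3,7):dx=+5,dy=+8->C; (3,8):dx=+7,dy=+15->C; (3,9):dx=+3,dy=+5->C; (3,10):dx=+11,dy=+11->C
  (4,5):dx=+11,dy=-11->D; (4,6):dx=+1,dy=-8->D; (4,7):dx=+7,dy=+1->C; (4,8):dx=+9,dy=+8->C
  (4,9):dx=+5,dy=-2->D; (4,10):dx=+13,dy=+4->C; (5,6):dx=-10,dy=+3->D; (5,7):dx=-4,dy=+12->D
  (5,8):dx=-2,dy=+19->D; (5,9):dx=-6,dy=+9->D; (5,10):dx=+2,dy=+15->C; (6,7):dx=+6,dy=+9->C
  (6,8):dx=+8,dy=+16->C; (6,9):dx=+4,dy=+6->C; (6,10):dx=+12,dy=+12->C; (7,8):dx=+2,dy=+7->C
  (7,9):dx=-2,dy=-3->C; (7,10):dx=+6,dy=+3->C; (8,9):dx=-4,dy=-10->C; (8,10):dx=+4,dy=-4->D
  (9,10):dx=+8,dy=+6->C
Step 2: C = 30, D = 15, total pairs = 45.
Step 3: tau = (C - D)/(n(n-1)/2) = (30 - 15)/45 = 0.333333.
Step 4: Exact two-sided p-value (enumerate n! = 3628800 permutations of y under H0): p = 0.216373.
Step 5: alpha = 0.05. fail to reject H0.

tau_b = 0.3333 (C=30, D=15), p = 0.216373, fail to reject H0.


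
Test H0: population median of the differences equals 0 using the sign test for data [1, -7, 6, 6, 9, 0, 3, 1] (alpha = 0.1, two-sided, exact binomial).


Step 1: Discard zero differences. Original n = 8; n_eff = number of nonzero differences = 7.
Nonzero differences (with sign): +1, -7, +6, +6, +9, +3, +1
Step 2: Count signs: positive = 6, negative = 1.
Step 3: Under H0: P(positive) = 0.5, so the number of positives S ~ Bin(7, 0.5).
Step 4: Two-sided exact p-value = sum of Bin(7,0.5) probabilities at or below the observed probability = 0.125000.
Step 5: alpha = 0.1. fail to reject H0.

n_eff = 7, pos = 6, neg = 1, p = 0.125000, fail to reject H0.


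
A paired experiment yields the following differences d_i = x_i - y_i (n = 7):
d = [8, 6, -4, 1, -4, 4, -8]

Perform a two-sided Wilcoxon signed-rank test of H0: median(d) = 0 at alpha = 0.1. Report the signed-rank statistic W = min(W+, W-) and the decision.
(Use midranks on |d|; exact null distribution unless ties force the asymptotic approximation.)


Step 1: Drop any zero differences (none here) and take |d_i|.
|d| = [8, 6, 4, 1, 4, 4, 8]
Step 2: Midrank |d_i| (ties get averaged ranks).
ranks: |8|->6.5, |6|->5, |4|->3, |1|->1, |4|->3, |4|->3, |8|->6.5
Step 3: Attach original signs; sum ranks with positive sign and with negative sign.
W+ = 6.5 + 5 + 1 + 3 = 15.5
W- = 3 + 3 + 6.5 = 12.5
(Check: W+ + W- = 28 should equal n(n+1)/2 = 28.)
Step 4: Test statistic W = min(W+, W-) = 12.5.
Step 5: Ties in |d|, so use the tie-corrected normal approximation.
        E[W] = n(n+1)/4 = 7*8/4 = 14.
        Tie groups: |d|=4 (t=3), |d|=8 (t=2); sum(t^3 - t) = 30.
        Var[W] = n(n+1)(2n+1)/24 - sum(t^3-t)/48 = 840/24 - 30/48 = 34.375.
        z = (W - E[W]) / sqrt(Var[W]) = (12.5 - 14) / 5.8630 = -0.2558.
        Two-sided p = 2*Phi(z) = 0.798074.
Step 6: alpha = 0.1. fail to reject H0.

W+ = 15.5, W- = 12.5, W = min = 12.5, p = 0.798074, fail to reject H0.


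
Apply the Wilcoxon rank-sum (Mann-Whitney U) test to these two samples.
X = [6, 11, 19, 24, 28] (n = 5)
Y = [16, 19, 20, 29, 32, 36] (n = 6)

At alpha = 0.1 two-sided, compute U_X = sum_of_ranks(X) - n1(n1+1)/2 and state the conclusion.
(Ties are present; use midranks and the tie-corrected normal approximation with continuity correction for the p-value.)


Step 1: Combine and sort all 11 observations; assign midranks.
sorted (value, group): (6,X), (11,X), (16,Y), (19,X), (19,Y), (20,Y), (24,X), (28,X), (29,Y), (32,Y), (36,Y)
ranks: 6->1, 11->2, 16->3, 19->4.5, 19->4.5, 20->6, 24->7, 28->8, 29->9, 32->10, 36->11
Step 2: Rank sum for X: R1 = 1 + 2 + 4.5 + 7 + 8 = 22.5.
Step 3: U_X = R1 - n1(n1+1)/2 = 22.5 - 5*6/2 = 22.5 - 15 = 7.5.
       U_Y = n1*n2 - U_X = 30 - 7.5 = 22.5.
Step 4: Ties are present, so use the tie-corrected normal approximation (with continuity correction) for the p-value.
Step 5: p-value = 0.200217; compare to alpha = 0.1. fail to reject H0.

U_X = 7.5, p = 0.200217, fail to reject H0 at alpha = 0.1.


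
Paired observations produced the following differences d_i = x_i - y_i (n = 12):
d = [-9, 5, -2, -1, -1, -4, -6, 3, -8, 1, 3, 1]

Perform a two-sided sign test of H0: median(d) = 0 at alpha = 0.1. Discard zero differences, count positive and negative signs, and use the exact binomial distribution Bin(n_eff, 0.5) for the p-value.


Step 1: Discard zero differences. Original n = 12; n_eff = number of nonzero differences = 12.
Nonzero differences (with sign): -9, +5, -2, -1, -1, -4, -6, +3, -8, +1, +3, +1
Step 2: Count signs: positive = 5, negative = 7.
Step 3: Under H0: P(positive) = 0.5, so the number of positives S ~ Bin(12, 0.5).
Step 4: Two-sided exact p-value = sum of Bin(12,0.5) probabilities at or below the observed probability = 0.774414.
Step 5: alpha = 0.1. fail to reject H0.

n_eff = 12, pos = 5, neg = 7, p = 0.774414, fail to reject H0.


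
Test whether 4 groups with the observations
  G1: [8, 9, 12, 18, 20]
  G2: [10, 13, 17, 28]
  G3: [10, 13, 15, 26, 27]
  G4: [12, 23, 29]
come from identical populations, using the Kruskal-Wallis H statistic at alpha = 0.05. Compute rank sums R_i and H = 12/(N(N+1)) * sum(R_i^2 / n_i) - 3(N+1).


Step 1: Combine all N = 17 observations and assign midranks.
sorted (value, group, rank): (8,G1,1), (9,G1,2), (10,G2,3.5), (10,G3,3.5), (12,G1,5.5), (12,G4,5.5), (13,G2,7.5), (13,G3,7.5), (15,G3,9), (17,G2,10), (18,G1,11), (20,G1,12), (23,G4,13), (26,G3,14), (27,G3,15), (28,G2,16), (29,G4,17)
Step 2: Sum ranks within each group.
R_1 = 31.5 (n_1 = 5)
R_2 = 37 (n_2 = 4)
R_3 = 49 (n_3 = 5)
R_4 = 35.5 (n_4 = 3)
Step 3: H = 12/(N(N+1)) * sum(R_i^2/n_i) - 3(N+1)
     = 12/(17*18) * (31.5^2/5 + 37^2/4 + 49^2/5 + 35.5^2/3) - 3*18
     = 0.039216 * 1440.98 - 54
     = 2.509150.
Step 4: Ties present; correction factor C = 1 - 18/(17^3 - 17) = 0.996324. Corrected H = 2.509150 / 0.996324 = 2.518409.
Step 5: Under H0, H ~ chi^2(3); p-value = 0.471973.
Step 6: alpha = 0.05. fail to reject H0.

H = 2.5184, df = 3, p = 0.471973, fail to reject H0.


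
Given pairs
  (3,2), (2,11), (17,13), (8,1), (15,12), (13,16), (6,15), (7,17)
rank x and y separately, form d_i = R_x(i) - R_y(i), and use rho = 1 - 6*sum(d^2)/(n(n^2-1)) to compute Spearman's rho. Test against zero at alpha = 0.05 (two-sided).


Step 1: Rank x and y separately (midranks; no ties here).
rank(x): 3->2, 2->1, 17->8, 8->5, 15->7, 13->6, 6->3, 7->4
rank(y): 2->2, 11->3, 13->5, 1->1, 12->4, 16->7, 15->6, 17->8
Step 2: d_i = R_x(i) - R_y(i); compute d_i^2.
  (2-2)^2=0, (1-3)^2=4, (8-5)^2=9, (5-1)^2=16, (7-4)^2=9, (6-7)^2=1, (3-6)^2=9, (4-8)^2=16
sum(d^2) = 64.
Step 3: rho = 1 - 6*64 / (8*(8^2 - 1)) = 1 - 384/504 = 0.238095.
Step 4: Under H0, t = rho * sqrt((n-2)/(1-rho^2)) = 0.6005 ~ t(6).
Step 5: Two-sided p-value from the t-distribution with 6 df = 0.570156.
Step 6: alpha = 0.05. fail to reject H0.

rho = 0.2381, p = 0.570156, fail to reject H0 at alpha = 0.05.


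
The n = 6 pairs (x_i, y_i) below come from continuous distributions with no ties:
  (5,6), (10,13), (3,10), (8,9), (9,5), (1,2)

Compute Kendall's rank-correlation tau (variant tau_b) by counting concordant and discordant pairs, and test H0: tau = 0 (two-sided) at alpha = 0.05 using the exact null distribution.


Step 1: Enumerate the 15 unordered pairs (i,j) with i<j and classify each by sign(x_j-x_i) * sign(y_j-y_i).
  (1,2):dx=+5,dy=+7->C; (1,3):dx=-2,dy=+4->D; (1,4):dx=+3,dy=+3->C; (1,5):dx=+4,dy=-1->D
  (1,6):dx=-4,dy=-4->C; (2,3):dx=-7,dy=-3->C; (2,4):dx=-2,dy=-4->C; (2,5):dx=-1,dy=-8->C
  (2,6):dx=-9,dy=-11->C; (3,4):dx=+5,dy=-1->D; (3,5):dx=+6,dy=-5->D; (3,6):dx=-2,dy=-8->C
  (4,5):dx=+1,dy=-4->D; (4,6):dx=-7,dy=-7->C; (5,6):dx=-8,dy=-3->C
Step 2: C = 10, D = 5, total pairs = 15.
Step 3: tau = (C - D)/(n(n-1)/2) = (10 - 5)/15 = 0.333333.
Step 4: Exact two-sided p-value (enumerate n! = 720 permutations of y under H0): p = 0.469444.
Step 5: alpha = 0.05. fail to reject H0.

tau_b = 0.3333 (C=10, D=5), p = 0.469444, fail to reject H0.


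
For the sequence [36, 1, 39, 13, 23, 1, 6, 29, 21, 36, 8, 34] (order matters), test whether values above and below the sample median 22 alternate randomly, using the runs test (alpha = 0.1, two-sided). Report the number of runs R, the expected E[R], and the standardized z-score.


Step 1: Compute median = 22; label A = above, B = below.
Labels in order: ABABABBABABA  (n_A = 6, n_B = 6)
Step 2: Count runs R = 11.
Step 3: Under H0 (random ordering), E[R] = 2*n_A*n_B/(n_A+n_B) + 1 = 2*6*6/12 + 1 = 7.0000.
        Var[R] = 2*n_A*n_B*(2*n_A*n_B - n_A - n_B) / ((n_A+n_B)^2 * (n_A+n_B-1)) = 4320/1584 = 2.7273.
        SD[R] = 1.6514.
Step 4: Continuity-corrected z = (R - 0.5 - E[R]) / SD[R] = (11 - 0.5 - 7.0000) / 1.6514 = 2.1194.
Step 5: Two-sided p-value via normal approximation = 2*(1 - Phi(|z|)) = 0.034060.
Step 6: alpha = 0.1. reject H0.

R = 11, z = 2.1194, p = 0.034060, reject H0.


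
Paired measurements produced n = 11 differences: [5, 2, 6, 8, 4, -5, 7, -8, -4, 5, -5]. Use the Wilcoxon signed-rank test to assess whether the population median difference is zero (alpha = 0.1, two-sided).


Step 1: Drop any zero differences (none here) and take |d_i|.
|d| = [5, 2, 6, 8, 4, 5, 7, 8, 4, 5, 5]
Step 2: Midrank |d_i| (ties get averaged ranks).
ranks: |5|->5.5, |2|->1, |6|->8, |8|->10.5, |4|->2.5, |5|->5.5, |7|->9, |8|->10.5, |4|->2.5, |5|->5.5, |5|->5.5
Step 3: Attach original signs; sum ranks with positive sign and with negative sign.
W+ = 5.5 + 1 + 8 + 10.5 + 2.5 + 9 + 5.5 = 42
W- = 5.5 + 10.5 + 2.5 + 5.5 = 24
(Check: W+ + W- = 66 should equal n(n+1)/2 = 66.)
Step 4: Test statistic W = min(W+, W-) = 24.
Step 5: Ties in |d|, so use the tie-corrected normal approximation.
        E[W] = n(n+1)/4 = 11*12/4 = 33.
        Tie groups: |d|=4 (t=2), |d|=5 (t=4), |d|=8 (t=2); sum(t^3 - t) = 72.
        Var[W] = n(n+1)(2n+1)/24 - sum(t^3-t)/48 = 3036/24 - 72/48 = 125.
        z = (W - E[W]) / sqrt(Var[W]) = (24 - 33) / 11.1803 = -0.8050.
        Two-sided p = 2*Phi(z) = 0.420829.
Step 6: alpha = 0.1. fail to reject H0.

W+ = 42, W- = 24, W = min = 24, p = 0.420829, fail to reject H0.


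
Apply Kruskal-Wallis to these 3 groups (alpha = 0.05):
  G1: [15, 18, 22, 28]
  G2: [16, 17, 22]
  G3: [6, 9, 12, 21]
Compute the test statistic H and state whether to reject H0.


Step 1: Combine all N = 11 observations and assign midranks.
sorted (value, group, rank): (6,G3,1), (9,G3,2), (12,G3,3), (15,G1,4), (16,G2,5), (17,G2,6), (18,G1,7), (21,G3,8), (22,G1,9.5), (22,G2,9.5), (28,G1,11)
Step 2: Sum ranks within each group.
R_1 = 31.5 (n_1 = 4)
R_2 = 20.5 (n_2 = 3)
R_3 = 14 (n_3 = 4)
Step 3: H = 12/(N(N+1)) * sum(R_i^2/n_i) - 3(N+1)
     = 12/(11*12) * (31.5^2/4 + 20.5^2/3 + 14^2/4) - 3*12
     = 0.090909 * 437.146 - 36
     = 3.740530.
Step 4: Ties present; correction factor C = 1 - 6/(11^3 - 11) = 0.995455. Corrected H = 3.740530 / 0.995455 = 3.757610.
Step 5: Under H0, H ~ chi^2(2); p-value = 0.152773.
Step 6: alpha = 0.05. fail to reject H0.

H = 3.7576, df = 2, p = 0.152773, fail to reject H0.


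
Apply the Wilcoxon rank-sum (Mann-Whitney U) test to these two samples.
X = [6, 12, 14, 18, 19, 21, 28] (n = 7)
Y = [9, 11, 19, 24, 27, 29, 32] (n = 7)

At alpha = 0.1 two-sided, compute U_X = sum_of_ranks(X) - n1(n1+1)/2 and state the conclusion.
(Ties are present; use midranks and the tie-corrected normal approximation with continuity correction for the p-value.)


Step 1: Combine and sort all 14 observations; assign midranks.
sorted (value, group): (6,X), (9,Y), (11,Y), (12,X), (14,X), (18,X), (19,X), (19,Y), (21,X), (24,Y), (27,Y), (28,X), (29,Y), (32,Y)
ranks: 6->1, 9->2, 11->3, 12->4, 14->5, 18->6, 19->7.5, 19->7.5, 21->9, 24->10, 27->11, 28->12, 29->13, 32->14
Step 2: Rank sum for X: R1 = 1 + 4 + 5 + 6 + 7.5 + 9 + 12 = 44.5.
Step 3: U_X = R1 - n1(n1+1)/2 = 44.5 - 7*8/2 = 44.5 - 28 = 16.5.
       U_Y = n1*n2 - U_X = 49 - 16.5 = 32.5.
Step 4: Ties are present, so use the tie-corrected normal approximation (with continuity correction) for the p-value.
Step 5: p-value = 0.337373; compare to alpha = 0.1. fail to reject H0.

U_X = 16.5, p = 0.337373, fail to reject H0 at alpha = 0.1.


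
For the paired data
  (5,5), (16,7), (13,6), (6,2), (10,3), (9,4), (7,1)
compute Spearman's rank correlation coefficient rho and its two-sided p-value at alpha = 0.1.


Step 1: Rank x and y separately (midranks; no ties here).
rank(x): 5->1, 16->7, 13->6, 6->2, 10->5, 9->4, 7->3
rank(y): 5->5, 7->7, 6->6, 2->2, 3->3, 4->4, 1->1
Step 2: d_i = R_x(i) - R_y(i); compute d_i^2.
  (1-5)^2=16, (7-7)^2=0, (6-6)^2=0, (2-2)^2=0, (5-3)^2=4, (4-4)^2=0, (3-1)^2=4
sum(d^2) = 24.
Step 3: rho = 1 - 6*24 / (7*(7^2 - 1)) = 1 - 144/336 = 0.571429.
Step 4: Under H0, t = rho * sqrt((n-2)/(1-rho^2)) = 1.5570 ~ t(5).
Step 5: Two-sided p-value from the t-distribution with 5 df = 0.180202.
Step 6: alpha = 0.1. fail to reject H0.

rho = 0.5714, p = 0.180202, fail to reject H0 at alpha = 0.1.


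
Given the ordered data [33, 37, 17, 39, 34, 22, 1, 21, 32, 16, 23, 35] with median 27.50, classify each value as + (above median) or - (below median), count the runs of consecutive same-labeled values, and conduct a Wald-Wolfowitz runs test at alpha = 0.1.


Step 1: Compute median = 27.50; label A = above, B = below.
Labels in order: AABAABBBABBA  (n_A = 6, n_B = 6)
Step 2: Count runs R = 7.
Step 3: Under H0 (random ordering), E[R] = 2*n_A*n_B/(n_A+n_B) + 1 = 2*6*6/12 + 1 = 7.0000.
        Var[R] = 2*n_A*n_B*(2*n_A*n_B - n_A - n_B) / ((n_A+n_B)^2 * (n_A+n_B-1)) = 4320/1584 = 2.7273.
        SD[R] = 1.6514.
Step 4: R = E[R], so z = 0 with no continuity correction.
Step 5: Two-sided p-value via normal approximation = 2*(1 - Phi(|z|)) = 1.000000.
Step 6: alpha = 0.1. fail to reject H0.

R = 7, z = 0.0000, p = 1.000000, fail to reject H0.


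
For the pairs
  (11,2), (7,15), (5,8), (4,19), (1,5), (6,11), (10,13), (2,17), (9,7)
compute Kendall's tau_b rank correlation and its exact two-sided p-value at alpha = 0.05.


Step 1: Enumerate the 36 unordered pairs (i,j) with i<j and classify each by sign(x_j-x_i) * sign(y_j-y_i).
  (1,2):dx=-4,dy=+13->D; (1,3):dx=-6,dy=+6->D; (1,4):dx=-7,dy=+17->D; (1,5):dx=-10,dy=+3->D
  (1,6):dx=-5,dy=+9->D; (1,7):dx=-1,dy=+11->D; (1,8):dx=-9,dy=+15->D; (1,9):dx=-2,dy=+5->D
  (2,3):dx=-2,dy=-7->C; (2,4):dx=-3,dy=+4->D; (2,5):dx=-6,dy=-10->C; (2,6):dx=-1,dy=-4->C
  (2,7):dx=+3,dy=-2->D; (2,8):dx=-5,dy=+2->D; (2,9):dx=+2,dy=-8->D; (3,4):dx=-1,dy=+11->D
  (3,5):dx=-4,dy=-3->C; (3,6):dx=+1,dy=+3->C; (3,7):dx=+5,dy=+5->C; (3,8):dx=-3,dy=+9->D
  (3,9):dx=+4,dy=-1->D; (4,5):dx=-3,dy=-14->C; (4,6):dx=+2,dy=-8->D; (4,7):dx=+6,dy=-6->D
  (4,8):dx=-2,dy=-2->C; (4,9):dx=+5,dy=-12->D; (5,6):dx=+5,dy=+6->C; (5,7):dx=+9,dy=+8->C
  (5,8):dx=+1,dy=+12->C; (5,9):dx=+8,dy=+2->C; (6,7):dx=+4,dy=+2->C; (6,8):dx=-4,dy=+6->D
  (6,9):dx=+3,dy=-4->D; (7,8):dx=-8,dy=+4->D; (7,9):dx=-1,dy=-6->C; (8,9):dx=+7,dy=-10->D
Step 2: C = 14, D = 22, total pairs = 36.
Step 3: tau = (C - D)/(n(n-1)/2) = (14 - 22)/36 = -0.222222.
Step 4: Exact two-sided p-value (enumerate n! = 362880 permutations of y under H0): p = 0.476709.
Step 5: alpha = 0.05. fail to reject H0.

tau_b = -0.2222 (C=14, D=22), p = 0.476709, fail to reject H0.


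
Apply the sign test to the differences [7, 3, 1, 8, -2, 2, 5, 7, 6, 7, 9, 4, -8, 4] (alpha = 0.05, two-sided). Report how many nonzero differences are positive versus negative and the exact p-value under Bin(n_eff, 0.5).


Step 1: Discard zero differences. Original n = 14; n_eff = number of nonzero differences = 14.
Nonzero differences (with sign): +7, +3, +1, +8, -2, +2, +5, +7, +6, +7, +9, +4, -8, +4
Step 2: Count signs: positive = 12, negative = 2.
Step 3: Under H0: P(positive) = 0.5, so the number of positives S ~ Bin(14, 0.5).
Step 4: Two-sided exact p-value = sum of Bin(14,0.5) probabilities at or below the observed probability = 0.012939.
Step 5: alpha = 0.05. reject H0.

n_eff = 14, pos = 12, neg = 2, p = 0.012939, reject H0.


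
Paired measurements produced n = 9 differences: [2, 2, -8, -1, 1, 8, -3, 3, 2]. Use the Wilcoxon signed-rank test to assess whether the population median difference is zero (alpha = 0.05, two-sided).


Step 1: Drop any zero differences (none here) and take |d_i|.
|d| = [2, 2, 8, 1, 1, 8, 3, 3, 2]
Step 2: Midrank |d_i| (ties get averaged ranks).
ranks: |2|->4, |2|->4, |8|->8.5, |1|->1.5, |1|->1.5, |8|->8.5, |3|->6.5, |3|->6.5, |2|->4
Step 3: Attach original signs; sum ranks with positive sign and with negative sign.
W+ = 4 + 4 + 1.5 + 8.5 + 6.5 + 4 = 28.5
W- = 8.5 + 1.5 + 6.5 = 16.5
(Check: W+ + W- = 45 should equal n(n+1)/2 = 45.)
Step 4: Test statistic W = min(W+, W-) = 16.5.
Step 5: Ties in |d|, so use the tie-corrected normal approximation.
        E[W] = n(n+1)/4 = 9*10/4 = 22.5.
        Tie groups: |d|=1 (t=2), |d|=2 (t=3), |d|=3 (t=2), |d|=8 (t=2); sum(t^3 - t) = 42.
        Var[W] = n(n+1)(2n+1)/24 - sum(t^3-t)/48 = 1710/24 - 42/48 = 70.375.
        z = (W - E[W]) / sqrt(Var[W]) = (16.5 - 22.5) / 8.3890 = -0.7152.
        Two-sided p = 2*Phi(z) = 0.474471.
Step 6: alpha = 0.05. fail to reject H0.

W+ = 28.5, W- = 16.5, W = min = 16.5, p = 0.474471, fail to reject H0.


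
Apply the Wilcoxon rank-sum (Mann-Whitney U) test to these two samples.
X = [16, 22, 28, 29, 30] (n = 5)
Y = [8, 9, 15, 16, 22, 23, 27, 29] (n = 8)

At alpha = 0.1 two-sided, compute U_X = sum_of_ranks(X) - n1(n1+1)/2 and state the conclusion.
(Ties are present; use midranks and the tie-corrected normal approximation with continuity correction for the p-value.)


Step 1: Combine and sort all 13 observations; assign midranks.
sorted (value, group): (8,Y), (9,Y), (15,Y), (16,X), (16,Y), (22,X), (22,Y), (23,Y), (27,Y), (28,X), (29,X), (29,Y), (30,X)
ranks: 8->1, 9->2, 15->3, 16->4.5, 16->4.5, 22->6.5, 22->6.5, 23->8, 27->9, 28->10, 29->11.5, 29->11.5, 30->13
Step 2: Rank sum for X: R1 = 4.5 + 6.5 + 10 + 11.5 + 13 = 45.5.
Step 3: U_X = R1 - n1(n1+1)/2 = 45.5 - 5*6/2 = 45.5 - 15 = 30.5.
       U_Y = n1*n2 - U_X = 40 - 30.5 = 9.5.
Step 4: Ties are present, so use the tie-corrected normal approximation (with continuity correction) for the p-value.
Step 5: p-value = 0.141583; compare to alpha = 0.1. fail to reject H0.

U_X = 30.5, p = 0.141583, fail to reject H0 at alpha = 0.1.


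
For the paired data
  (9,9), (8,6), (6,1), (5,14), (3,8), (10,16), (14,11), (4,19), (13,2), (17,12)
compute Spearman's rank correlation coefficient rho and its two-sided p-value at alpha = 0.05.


Step 1: Rank x and y separately (midranks; no ties here).
rank(x): 9->6, 8->5, 6->4, 5->3, 3->1, 10->7, 14->9, 4->2, 13->8, 17->10
rank(y): 9->5, 6->3, 1->1, 14->8, 8->4, 16->9, 11->6, 19->10, 2->2, 12->7
Step 2: d_i = R_x(i) - R_y(i); compute d_i^2.
  (6-5)^2=1, (5-3)^2=4, (4-1)^2=9, (3-8)^2=25, (1-4)^2=9, (7-9)^2=4, (9-6)^2=9, (2-10)^2=64, (8-2)^2=36, (10-7)^2=9
sum(d^2) = 170.
Step 3: rho = 1 - 6*170 / (10*(10^2 - 1)) = 1 - 1020/990 = -0.030303.
Step 4: Under H0, t = rho * sqrt((n-2)/(1-rho^2)) = -0.0857 ~ t(8).
Step 5: Two-sided p-value from the t-distribution with 8 df = 0.933773.
Step 6: alpha = 0.05. fail to reject H0.

rho = -0.0303, p = 0.933773, fail to reject H0 at alpha = 0.05.


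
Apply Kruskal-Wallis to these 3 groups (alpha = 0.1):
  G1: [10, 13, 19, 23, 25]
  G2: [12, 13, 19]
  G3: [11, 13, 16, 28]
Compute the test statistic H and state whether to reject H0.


Step 1: Combine all N = 12 observations and assign midranks.
sorted (value, group, rank): (10,G1,1), (11,G3,2), (12,G2,3), (13,G1,5), (13,G2,5), (13,G3,5), (16,G3,7), (19,G1,8.5), (19,G2,8.5), (23,G1,10), (25,G1,11), (28,G3,12)
Step 2: Sum ranks within each group.
R_1 = 35.5 (n_1 = 5)
R_2 = 16.5 (n_2 = 3)
R_3 = 26 (n_3 = 4)
Step 3: H = 12/(N(N+1)) * sum(R_i^2/n_i) - 3(N+1)
     = 12/(12*13) * (35.5^2/5 + 16.5^2/3 + 26^2/4) - 3*13
     = 0.076923 * 511.8 - 39
     = 0.369231.
Step 4: Ties present; correction factor C = 1 - 30/(12^3 - 12) = 0.982517. Corrected H = 0.369231 / 0.982517 = 0.375801.
Step 5: Under H0, H ~ chi^2(2); p-value = 0.828697.
Step 6: alpha = 0.1. fail to reject H0.

H = 0.3758, df = 2, p = 0.828697, fail to reject H0.


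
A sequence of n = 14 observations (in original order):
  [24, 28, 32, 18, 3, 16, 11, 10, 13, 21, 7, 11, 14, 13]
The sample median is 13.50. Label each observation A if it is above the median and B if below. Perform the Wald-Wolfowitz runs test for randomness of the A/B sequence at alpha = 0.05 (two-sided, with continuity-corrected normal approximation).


Step 1: Compute median = 13.50; label A = above, B = below.
Labels in order: AAAABABBBABBAB  (n_A = 7, n_B = 7)
Step 2: Count runs R = 8.
Step 3: Under H0 (random ordering), E[R] = 2*n_A*n_B/(n_A+n_B) + 1 = 2*7*7/14 + 1 = 8.0000.
        Var[R] = 2*n_A*n_B*(2*n_A*n_B - n_A - n_B) / ((n_A+n_B)^2 * (n_A+n_B-1)) = 8232/2548 = 3.2308.
        SD[R] = 1.7974.
Step 4: R = E[R], so z = 0 with no continuity correction.
Step 5: Two-sided p-value via normal approximation = 2*(1 - Phi(|z|)) = 1.000000.
Step 6: alpha = 0.05. fail to reject H0.

R = 8, z = 0.0000, p = 1.000000, fail to reject H0.


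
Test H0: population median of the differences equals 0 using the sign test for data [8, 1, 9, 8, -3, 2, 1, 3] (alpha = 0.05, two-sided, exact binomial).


Step 1: Discard zero differences. Original n = 8; n_eff = number of nonzero differences = 8.
Nonzero differences (with sign): +8, +1, +9, +8, -3, +2, +1, +3
Step 2: Count signs: positive = 7, negative = 1.
Step 3: Under H0: P(positive) = 0.5, so the number of positives S ~ Bin(8, 0.5).
Step 4: Two-sided exact p-value = sum of Bin(8,0.5) probabilities at or below the observed probability = 0.070312.
Step 5: alpha = 0.05. fail to reject H0.

n_eff = 8, pos = 7, neg = 1, p = 0.070312, fail to reject H0.


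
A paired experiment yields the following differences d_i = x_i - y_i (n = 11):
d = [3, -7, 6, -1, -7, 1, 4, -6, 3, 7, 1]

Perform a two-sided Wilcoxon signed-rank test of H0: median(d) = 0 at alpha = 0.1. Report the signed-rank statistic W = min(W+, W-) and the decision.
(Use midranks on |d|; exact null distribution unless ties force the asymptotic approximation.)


Step 1: Drop any zero differences (none here) and take |d_i|.
|d| = [3, 7, 6, 1, 7, 1, 4, 6, 3, 7, 1]
Step 2: Midrank |d_i| (ties get averaged ranks).
ranks: |3|->4.5, |7|->10, |6|->7.5, |1|->2, |7|->10, |1|->2, |4|->6, |6|->7.5, |3|->4.5, |7|->10, |1|->2
Step 3: Attach original signs; sum ranks with positive sign and with negative sign.
W+ = 4.5 + 7.5 + 2 + 6 + 4.5 + 10 + 2 = 36.5
W- = 10 + 2 + 10 + 7.5 = 29.5
(Check: W+ + W- = 66 should equal n(n+1)/2 = 66.)
Step 4: Test statistic W = min(W+, W-) = 29.5.
Step 5: Ties in |d|, so use the tie-corrected normal approximation.
        E[W] = n(n+1)/4 = 11*12/4 = 33.
        Tie groups: |d|=1 (t=3), |d|=3 (t=2), |d|=6 (t=2), |d|=7 (t=3); sum(t^3 - t) = 60.
        Var[W] = n(n+1)(2n+1)/24 - sum(t^3-t)/48 = 3036/24 - 60/48 = 125.25.
        z = (W - E[W]) / sqrt(Var[W]) = (29.5 - 33) / 11.1915 = -0.3127.
        Two-sided p = 2*Phi(z) = 0.754481.
Step 6: alpha = 0.1. fail to reject H0.

W+ = 36.5, W- = 29.5, W = min = 29.5, p = 0.754481, fail to reject H0.


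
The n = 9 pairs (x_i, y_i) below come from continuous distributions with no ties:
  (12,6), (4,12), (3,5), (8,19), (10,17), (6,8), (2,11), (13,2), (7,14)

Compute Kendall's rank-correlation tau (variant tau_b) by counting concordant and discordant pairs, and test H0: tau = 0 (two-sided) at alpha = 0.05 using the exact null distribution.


Step 1: Enumerate the 36 unordered pairs (i,j) with i<j and classify each by sign(x_j-x_i) * sign(y_j-y_i).
  (1,2):dx=-8,dy=+6->D; (1,3):dx=-9,dy=-1->C; (1,4):dx=-4,dy=+13->D; (1,5):dx=-2,dy=+11->D
  (1,6):dx=-6,dy=+2->D; (1,7):dx=-10,dy=+5->D; (1,8):dx=+1,dy=-4->D; (1,9):dx=-5,dy=+8->D
  (2,3):dx=-1,dy=-7->C; (2,4):dx=+4,dy=+7->C; (2,5):dx=+6,dy=+5->C; (2,6):dx=+2,dy=-4->D
  (2,7):dx=-2,dy=-1->C; (2,8):dx=+9,dy=-10->D; (2,9):dx=+3,dy=+2->C; (3,4):dx=+5,dy=+14->C
  (3,5):dx=+7,dy=+12->C; (3,6):dx=+3,dy=+3->C; (3,7):dx=-1,dy=+6->D; (3,8):dx=+10,dy=-3->D
  (3,9):dx=+4,dy=+9->C; (4,5):dx=+2,dy=-2->D; (4,6):dx=-2,dy=-11->C; (4,7):dx=-6,dy=-8->C
  (4,8):dx=+5,dy=-17->D; (4,9):dx=-1,dy=-5->C; (5,6):dx=-4,dy=-9->C; (5,7):dx=-8,dy=-6->C
  (5,8):dx=+3,dy=-15->D; (5,9):dx=-3,dy=-3->C; (6,7):dx=-4,dy=+3->D; (6,8):dx=+7,dy=-6->D
  (6,9):dx=+1,dy=+6->C; (7,8):dx=+11,dy=-9->D; (7,9):dx=+5,dy=+3->C; (8,9):dx=-6,dy=+12->D
Step 2: C = 18, D = 18, total pairs = 36.
Step 3: tau = (C - D)/(n(n-1)/2) = (18 - 18)/36 = 0.000000.
Step 4: Exact two-sided p-value (enumerate n! = 362880 permutations of y under H0): p = 1.000000.
Step 5: alpha = 0.05. fail to reject H0.

tau_b = 0.0000 (C=18, D=18), p = 1.000000, fail to reject H0.


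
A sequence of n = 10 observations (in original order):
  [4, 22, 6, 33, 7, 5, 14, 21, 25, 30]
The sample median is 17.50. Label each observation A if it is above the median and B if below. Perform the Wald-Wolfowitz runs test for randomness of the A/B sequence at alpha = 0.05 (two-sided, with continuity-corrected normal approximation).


Step 1: Compute median = 17.50; label A = above, B = below.
Labels in order: BABABBBAAA  (n_A = 5, n_B = 5)
Step 2: Count runs R = 6.
Step 3: Under H0 (random ordering), E[R] = 2*n_A*n_B/(n_A+n_B) + 1 = 2*5*5/10 + 1 = 6.0000.
        Var[R] = 2*n_A*n_B*(2*n_A*n_B - n_A - n_B) / ((n_A+n_B)^2 * (n_A+n_B-1)) = 2000/900 = 2.2222.
        SD[R] = 1.4907.
Step 4: R = E[R], so z = 0 with no continuity correction.
Step 5: Two-sided p-value via normal approximation = 2*(1 - Phi(|z|)) = 1.000000.
Step 6: alpha = 0.05. fail to reject H0.

R = 6, z = 0.0000, p = 1.000000, fail to reject H0.


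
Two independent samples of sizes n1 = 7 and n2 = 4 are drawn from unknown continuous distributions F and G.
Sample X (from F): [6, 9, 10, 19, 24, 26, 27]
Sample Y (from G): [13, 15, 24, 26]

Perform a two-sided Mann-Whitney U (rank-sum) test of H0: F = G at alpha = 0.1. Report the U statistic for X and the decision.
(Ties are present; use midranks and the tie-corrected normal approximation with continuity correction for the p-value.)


Step 1: Combine and sort all 11 observations; assign midranks.
sorted (value, group): (6,X), (9,X), (10,X), (13,Y), (15,Y), (19,X), (24,X), (24,Y), (26,X), (26,Y), (27,X)
ranks: 6->1, 9->2, 10->3, 13->4, 15->5, 19->6, 24->7.5, 24->7.5, 26->9.5, 26->9.5, 27->11
Step 2: Rank sum for X: R1 = 1 + 2 + 3 + 6 + 7.5 + 9.5 + 11 = 40.
Step 3: U_X = R1 - n1(n1+1)/2 = 40 - 7*8/2 = 40 - 28 = 12.
       U_Y = n1*n2 - U_X = 28 - 12 = 16.
Step 4: Ties are present, so use the tie-corrected normal approximation (with continuity correction) for the p-value.
Step 5: p-value = 0.775820; compare to alpha = 0.1. fail to reject H0.

U_X = 12, p = 0.775820, fail to reject H0 at alpha = 0.1.


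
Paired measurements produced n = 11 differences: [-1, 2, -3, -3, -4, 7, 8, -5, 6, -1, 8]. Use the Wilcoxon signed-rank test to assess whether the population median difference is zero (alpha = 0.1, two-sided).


Step 1: Drop any zero differences (none here) and take |d_i|.
|d| = [1, 2, 3, 3, 4, 7, 8, 5, 6, 1, 8]
Step 2: Midrank |d_i| (ties get averaged ranks).
ranks: |1|->1.5, |2|->3, |3|->4.5, |3|->4.5, |4|->6, |7|->9, |8|->10.5, |5|->7, |6|->8, |1|->1.5, |8|->10.5
Step 3: Attach original signs; sum ranks with positive sign and with negative sign.
W+ = 3 + 9 + 10.5 + 8 + 10.5 = 41
W- = 1.5 + 4.5 + 4.5 + 6 + 7 + 1.5 = 25
(Check: W+ + W- = 66 should equal n(n+1)/2 = 66.)
Step 4: Test statistic W = min(W+, W-) = 25.
Step 5: Ties in |d|, so use the tie-corrected normal approximation.
        E[W] = n(n+1)/4 = 11*12/4 = 33.
        Tie groups: |d|=1 (t=2), |d|=3 (t=2), |d|=8 (t=2); sum(t^3 - t) = 18.
        Var[W] = n(n+1)(2n+1)/24 - sum(t^3-t)/48 = 3036/24 - 18/48 = 126.125.
        z = (W - E[W]) / sqrt(Var[W]) = (25 - 33) / 11.2305 = -0.7123.
        Two-sided p = 2*Phi(z) = 0.476252.
Step 6: alpha = 0.1. fail to reject H0.

W+ = 41, W- = 25, W = min = 25, p = 0.476252, fail to reject H0.


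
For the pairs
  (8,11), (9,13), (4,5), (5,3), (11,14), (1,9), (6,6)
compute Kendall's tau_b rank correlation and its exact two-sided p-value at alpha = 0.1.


Step 1: Enumerate the 21 unordered pairs (i,j) with i<j and classify each by sign(x_j-x_i) * sign(y_j-y_i).
  (1,2):dx=+1,dy=+2->C; (1,3):dx=-4,dy=-6->C; (1,4):dx=-3,dy=-8->C; (1,5):dx=+3,dy=+3->C
  (1,6):dx=-7,dy=-2->C; (1,7):dx=-2,dy=-5->C; (2,3):dx=-5,dy=-8->C; (2,4):dx=-4,dy=-10->C
  (2,5):dx=+2,dy=+1->C; (2,6):dx=-8,dy=-4->C; (2,7):dx=-3,dy=-7->C; (3,4):dx=+1,dy=-2->D
  (3,5):dx=+7,dy=+9->C; (3,6):dx=-3,dy=+4->D; (3,7):dx=+2,dy=+1->C; (4,5):dx=+6,dy=+11->C
  (4,6):dx=-4,dy=+6->D; (4,7):dx=+1,dy=+3->C; (5,6):dx=-10,dy=-5->C; (5,7):dx=-5,dy=-8->C
  (6,7):dx=+5,dy=-3->D
Step 2: C = 17, D = 4, total pairs = 21.
Step 3: tau = (C - D)/(n(n-1)/2) = (17 - 4)/21 = 0.619048.
Step 4: Exact two-sided p-value (enumerate n! = 5040 permutations of y under H0): p = 0.069048.
Step 5: alpha = 0.1. reject H0.

tau_b = 0.6190 (C=17, D=4), p = 0.069048, reject H0.


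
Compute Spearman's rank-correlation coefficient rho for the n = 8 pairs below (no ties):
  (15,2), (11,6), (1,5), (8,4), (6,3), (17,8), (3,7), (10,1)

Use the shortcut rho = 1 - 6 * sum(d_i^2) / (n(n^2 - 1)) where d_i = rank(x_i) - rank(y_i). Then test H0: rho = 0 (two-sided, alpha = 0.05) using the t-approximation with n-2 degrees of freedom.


Step 1: Rank x and y separately (midranks; no ties here).
rank(x): 15->7, 11->6, 1->1, 8->4, 6->3, 17->8, 3->2, 10->5
rank(y): 2->2, 6->6, 5->5, 4->4, 3->3, 8->8, 7->7, 1->1
Step 2: d_i = R_x(i) - R_y(i); compute d_i^2.
  (7-2)^2=25, (6-6)^2=0, (1-5)^2=16, (4-4)^2=0, (3-3)^2=0, (8-8)^2=0, (2-7)^2=25, (5-1)^2=16
sum(d^2) = 82.
Step 3: rho = 1 - 6*82 / (8*(8^2 - 1)) = 1 - 492/504 = 0.023810.
Step 4: Under H0, t = rho * sqrt((n-2)/(1-rho^2)) = 0.0583 ~ t(6).
Step 5: Two-sided p-value from the t-distribution with 6 df = 0.955374.
Step 6: alpha = 0.05. fail to reject H0.

rho = 0.0238, p = 0.955374, fail to reject H0 at alpha = 0.05.


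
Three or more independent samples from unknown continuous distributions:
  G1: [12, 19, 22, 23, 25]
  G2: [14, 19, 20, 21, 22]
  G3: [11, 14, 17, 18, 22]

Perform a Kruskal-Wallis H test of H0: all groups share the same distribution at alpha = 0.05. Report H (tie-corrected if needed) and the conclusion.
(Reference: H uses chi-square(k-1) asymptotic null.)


Step 1: Combine all N = 15 observations and assign midranks.
sorted (value, group, rank): (11,G3,1), (12,G1,2), (14,G2,3.5), (14,G3,3.5), (17,G3,5), (18,G3,6), (19,G1,7.5), (19,G2,7.5), (20,G2,9), (21,G2,10), (22,G1,12), (22,G2,12), (22,G3,12), (23,G1,14), (25,G1,15)
Step 2: Sum ranks within each group.
R_1 = 50.5 (n_1 = 5)
R_2 = 42 (n_2 = 5)
R_3 = 27.5 (n_3 = 5)
Step 3: H = 12/(N(N+1)) * sum(R_i^2/n_i) - 3(N+1)
     = 12/(15*16) * (50.5^2/5 + 42^2/5 + 27.5^2/5) - 3*16
     = 0.050000 * 1014.1 - 48
     = 2.705000.
Step 4: Ties present; correction factor C = 1 - 36/(15^3 - 15) = 0.989286. Corrected H = 2.705000 / 0.989286 = 2.734296.
Step 5: Under H0, H ~ chi^2(2); p-value = 0.254833.
Step 6: alpha = 0.05. fail to reject H0.

H = 2.7343, df = 2, p = 0.254833, fail to reject H0.


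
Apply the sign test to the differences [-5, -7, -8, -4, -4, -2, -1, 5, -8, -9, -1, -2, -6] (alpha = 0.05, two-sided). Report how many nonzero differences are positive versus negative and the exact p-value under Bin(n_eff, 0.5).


Step 1: Discard zero differences. Original n = 13; n_eff = number of nonzero differences = 13.
Nonzero differences (with sign): -5, -7, -8, -4, -4, -2, -1, +5, -8, -9, -1, -2, -6
Step 2: Count signs: positive = 1, negative = 12.
Step 3: Under H0: P(positive) = 0.5, so the number of positives S ~ Bin(13, 0.5).
Step 4: Two-sided exact p-value = sum of Bin(13,0.5) probabilities at or below the observed probability = 0.003418.
Step 5: alpha = 0.05. reject H0.

n_eff = 13, pos = 1, neg = 12, p = 0.003418, reject H0.


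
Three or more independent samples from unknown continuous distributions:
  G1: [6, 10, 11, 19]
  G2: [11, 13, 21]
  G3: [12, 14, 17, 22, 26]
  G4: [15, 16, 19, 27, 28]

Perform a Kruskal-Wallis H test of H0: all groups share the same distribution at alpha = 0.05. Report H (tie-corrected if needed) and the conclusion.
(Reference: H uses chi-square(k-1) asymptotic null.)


Step 1: Combine all N = 17 observations and assign midranks.
sorted (value, group, rank): (6,G1,1), (10,G1,2), (11,G1,3.5), (11,G2,3.5), (12,G3,5), (13,G2,6), (14,G3,7), (15,G4,8), (16,G4,9), (17,G3,10), (19,G1,11.5), (19,G4,11.5), (21,G2,13), (22,G3,14), (26,G3,15), (27,G4,16), (28,G4,17)
Step 2: Sum ranks within each group.
R_1 = 18 (n_1 = 4)
R_2 = 22.5 (n_2 = 3)
R_3 = 51 (n_3 = 5)
R_4 = 61.5 (n_4 = 5)
Step 3: H = 12/(N(N+1)) * sum(R_i^2/n_i) - 3(N+1)
     = 12/(17*18) * (18^2/4 + 22.5^2/3 + 51^2/5 + 61.5^2/5) - 3*18
     = 0.039216 * 1526.4 - 54
     = 5.858824.
Step 4: Ties present; correction factor C = 1 - 12/(17^3 - 17) = 0.997549. Corrected H = 5.858824 / 0.997549 = 5.873219.
Step 5: Under H0, H ~ chi^2(3); p-value = 0.117944.
Step 6: alpha = 0.05. fail to reject H0.

H = 5.8732, df = 3, p = 0.117944, fail to reject H0.


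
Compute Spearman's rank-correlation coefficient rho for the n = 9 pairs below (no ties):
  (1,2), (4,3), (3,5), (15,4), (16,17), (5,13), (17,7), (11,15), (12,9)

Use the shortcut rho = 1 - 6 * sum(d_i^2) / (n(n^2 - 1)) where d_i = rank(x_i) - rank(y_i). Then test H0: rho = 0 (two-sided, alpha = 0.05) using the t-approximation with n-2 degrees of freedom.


Step 1: Rank x and y separately (midranks; no ties here).
rank(x): 1->1, 4->3, 3->2, 15->7, 16->8, 5->4, 17->9, 11->5, 12->6
rank(y): 2->1, 3->2, 5->4, 4->3, 17->9, 13->7, 7->5, 15->8, 9->6
Step 2: d_i = R_x(i) - R_y(i); compute d_i^2.
  (1-1)^2=0, (3-2)^2=1, (2-4)^2=4, (7-3)^2=16, (8-9)^2=1, (4-7)^2=9, (9-5)^2=16, (5-8)^2=9, (6-6)^2=0
sum(d^2) = 56.
Step 3: rho = 1 - 6*56 / (9*(9^2 - 1)) = 1 - 336/720 = 0.533333.
Step 4: Under H0, t = rho * sqrt((n-2)/(1-rho^2)) = 1.6681 ~ t(7).
Step 5: Two-sided p-value from the t-distribution with 7 df = 0.139227.
Step 6: alpha = 0.05. fail to reject H0.

rho = 0.5333, p = 0.139227, fail to reject H0 at alpha = 0.05.


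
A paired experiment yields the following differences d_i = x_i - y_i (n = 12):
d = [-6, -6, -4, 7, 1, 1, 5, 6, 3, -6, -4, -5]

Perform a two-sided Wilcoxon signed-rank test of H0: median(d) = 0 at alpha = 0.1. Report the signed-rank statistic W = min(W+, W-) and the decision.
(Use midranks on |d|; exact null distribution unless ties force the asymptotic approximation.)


Step 1: Drop any zero differences (none here) and take |d_i|.
|d| = [6, 6, 4, 7, 1, 1, 5, 6, 3, 6, 4, 5]
Step 2: Midrank |d_i| (ties get averaged ranks).
ranks: |6|->9.5, |6|->9.5, |4|->4.5, |7|->12, |1|->1.5, |1|->1.5, |5|->6.5, |6|->9.5, |3|->3, |6|->9.5, |4|->4.5, |5|->6.5
Step 3: Attach original signs; sum ranks with positive sign and with negative sign.
W+ = 12 + 1.5 + 1.5 + 6.5 + 9.5 + 3 = 34
W- = 9.5 + 9.5 + 4.5 + 9.5 + 4.5 + 6.5 = 44
(Check: W+ + W- = 78 should equal n(n+1)/2 = 78.)
Step 4: Test statistic W = min(W+, W-) = 34.
Step 5: Ties in |d|, so use the tie-corrected normal approximation.
        E[W] = n(n+1)/4 = 12*13/4 = 39.
        Tie groups: |d|=1 (t=2), |d|=4 (t=2), |d|=5 (t=2), |d|=6 (t=4); sum(t^3 - t) = 78.
        Var[W] = n(n+1)(2n+1)/24 - sum(t^3-t)/48 = 3900/24 - 78/48 = 160.875.
        z = (W - E[W]) / sqrt(Var[W]) = (34 - 39) / 12.6837 = -0.3942.
        Two-sided p = 2*Phi(z) = 0.693427.
Step 6: alpha = 0.1. fail to reject H0.

W+ = 34, W- = 44, W = min = 34, p = 0.693427, fail to reject H0.


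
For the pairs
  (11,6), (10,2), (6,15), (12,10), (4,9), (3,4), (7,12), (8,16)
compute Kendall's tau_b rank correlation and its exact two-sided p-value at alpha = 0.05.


Step 1: Enumerate the 28 unordered pairs (i,j) with i<j and classify each by sign(x_j-x_i) * sign(y_j-y_i).
  (1,2):dx=-1,dy=-4->C; (1,3):dx=-5,dy=+9->D; (1,4):dx=+1,dy=+4->C; (1,5):dx=-7,dy=+3->D
  (1,6):dx=-8,dy=-2->C; (1,7):dx=-4,dy=+6->D; (1,8):dx=-3,dy=+10->D; (2,3):dx=-4,dy=+13->D
  (2,4):dx=+2,dy=+8->C; (2,5):dx=-6,dy=+7->D; (2,6):dx=-7,dy=+2->D; (2,7):dx=-3,dy=+10->D
  (2,8):dx=-2,dy=+14->D; (3,4):dx=+6,dy=-5->D; (3,5):dx=-2,dy=-6->C; (3,6):dx=-3,dy=-11->C
  (3,7):dx=+1,dy=-3->D; (3,8):dx=+2,dy=+1->C; (4,5):dx=-8,dy=-1->C; (4,6):dx=-9,dy=-6->C
  (4,7):dx=-5,dy=+2->D; (4,8):dx=-4,dy=+6->D; (5,6):dx=-1,dy=-5->C; (5,7):dx=+3,dy=+3->C
  (5,8):dx=+4,dy=+7->C; (6,7):dx=+4,dy=+8->C; (6,8):dx=+5,dy=+12->C; (7,8):dx=+1,dy=+4->C
Step 2: C = 15, D = 13, total pairs = 28.
Step 3: tau = (C - D)/(n(n-1)/2) = (15 - 13)/28 = 0.071429.
Step 4: Exact two-sided p-value (enumerate n! = 40320 permutations of y under H0): p = 0.904861.
Step 5: alpha = 0.05. fail to reject H0.

tau_b = 0.0714 (C=15, D=13), p = 0.904861, fail to reject H0.
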